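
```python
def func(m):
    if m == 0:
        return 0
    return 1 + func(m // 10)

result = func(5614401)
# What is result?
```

Count of digits of 5614401: 7

Answer: 7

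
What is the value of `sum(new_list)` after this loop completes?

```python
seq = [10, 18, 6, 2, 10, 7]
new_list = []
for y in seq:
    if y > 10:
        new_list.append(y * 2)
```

Sum of doubled values > 10
`new_list` takes the values: [] → [36]
So `sum(new_list)` = 36

Answer: 36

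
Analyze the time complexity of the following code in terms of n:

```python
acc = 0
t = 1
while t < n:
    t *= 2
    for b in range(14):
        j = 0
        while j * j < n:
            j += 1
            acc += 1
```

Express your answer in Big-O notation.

Each loop level contributes: log n × 1 × √n. Multiplying the contributions gives O(√n log n).

Answer: O(√n log n)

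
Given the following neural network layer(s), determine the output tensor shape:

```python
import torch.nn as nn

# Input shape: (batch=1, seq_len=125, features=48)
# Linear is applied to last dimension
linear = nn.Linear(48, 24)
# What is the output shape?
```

Input: (1, 125, 48) -> Output: (1, 125, 24)

Answer: (1, 125, 24)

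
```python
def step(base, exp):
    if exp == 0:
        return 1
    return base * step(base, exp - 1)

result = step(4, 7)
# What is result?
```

step(4, 7) = 4 * 4 * 4 * 4 * 4 * 4 * 4 = 16384

Answer: 16384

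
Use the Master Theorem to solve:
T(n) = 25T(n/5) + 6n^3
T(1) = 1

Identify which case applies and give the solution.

a=25, b=5, f(n)=6n^3. log_5(25) = 2. Since c=3 > 2 and the regularity condition holds (25(n/5)^3 = (25/5^3)n^3 with 25/5^3 < 1), Case 3 applies: T(n) = Θ(f(n)) = O(n^3).

Answer: O(n^3) - Case 3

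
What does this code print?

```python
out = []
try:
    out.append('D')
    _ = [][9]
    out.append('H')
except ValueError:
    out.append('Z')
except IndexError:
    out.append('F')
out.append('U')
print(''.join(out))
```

Execution trace: 'D' (try body) → 'F' (except IndexError) → 'U' (after the try/except). Output: DFU

Answer: DFU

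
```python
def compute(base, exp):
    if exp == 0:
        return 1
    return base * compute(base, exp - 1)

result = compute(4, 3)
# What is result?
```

compute(4, 3) = 4 * 4 * 4 = 64

Answer: 64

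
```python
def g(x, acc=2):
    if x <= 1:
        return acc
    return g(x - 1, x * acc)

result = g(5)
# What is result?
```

Accumulator trace (n, acc): (5, 2) -> (4, 10) -> (3, 40) -> (2, 120) -> (1, 240) -> return 240

Answer: 240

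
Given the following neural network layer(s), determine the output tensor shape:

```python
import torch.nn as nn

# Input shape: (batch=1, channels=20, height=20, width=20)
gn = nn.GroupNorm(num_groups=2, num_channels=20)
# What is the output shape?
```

Input: (1, 20, 20, 20) -> Output: (1, 20, 20, 20)

Answer: (1, 20, 20, 20)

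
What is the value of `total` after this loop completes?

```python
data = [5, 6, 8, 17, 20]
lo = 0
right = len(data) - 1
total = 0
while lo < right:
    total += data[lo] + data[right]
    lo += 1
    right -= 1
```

Sum of pairs from ends
`total` takes the values: 0 → 25 → 48

Answer: 48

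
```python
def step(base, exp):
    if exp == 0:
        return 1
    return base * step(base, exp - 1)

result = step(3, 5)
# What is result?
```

step(3, 5) = 3 * 3 * 3 * 3 * 3 = 243

Answer: 243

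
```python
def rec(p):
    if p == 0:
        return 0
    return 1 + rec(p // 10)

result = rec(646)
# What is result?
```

Count of digits of 646: 3

Answer: 3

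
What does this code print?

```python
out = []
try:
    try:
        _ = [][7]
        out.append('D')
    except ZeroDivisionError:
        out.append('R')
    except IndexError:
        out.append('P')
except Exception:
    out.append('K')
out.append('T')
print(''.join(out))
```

Execution trace: 'P' (inner except IndexError) → 'T' (after the try/except). Output: PT

Answer: PT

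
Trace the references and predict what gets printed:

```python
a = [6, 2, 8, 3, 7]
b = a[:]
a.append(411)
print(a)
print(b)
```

Key concept: slice [:] creates copy.
Step by step:
`a = [6, 2, 8, 3, 7]` → a = [6, 2, 8, 3, 7]
`b = a[:]` → b = [6, 2, 8, 3, 7]
`a.append(411)` → a = [6, 2, 8, 3, 7, 411]
`print(a)` → prints [6, 2, 8, 3, 7, 411]
`print(b)` → prints [6, 2, 8, 3, 7]

Answer:
[6, 2, 8, 3, 7, 411]
[6, 2, 8, 3, 7]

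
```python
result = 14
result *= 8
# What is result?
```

Trace:
`result = 14` → result = 14
`result *= 8` → result = 112
So result = 112

Answer: 112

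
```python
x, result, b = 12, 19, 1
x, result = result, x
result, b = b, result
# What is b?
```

Trace:
`x, result, b = 12, 19, 1` → x = 12; result = 19; b = 1
`x, result = result, x` → x = 19; result = 12
`result, b = b, result` → result = 1; b = 12
So b = 12

Answer: 12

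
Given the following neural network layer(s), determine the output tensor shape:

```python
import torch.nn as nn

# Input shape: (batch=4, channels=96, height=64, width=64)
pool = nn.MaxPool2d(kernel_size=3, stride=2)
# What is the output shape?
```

Input: (4, 96, 64, 64) -> Output: (4, 96, 31, 31)

Answer: (4, 96, 31, 31)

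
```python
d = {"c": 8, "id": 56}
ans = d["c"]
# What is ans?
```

Trace:
`d = {"c": 8, "id": 56}` → d = {'c': 8, 'id': 56}
`ans = d["c"]` → ans = 8
So ans = 8

Answer: 8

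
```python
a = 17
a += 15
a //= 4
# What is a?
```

Trace:
`a = 17` → a = 17
`a += 15` → a = 32
`a //= 4` → a = 8
So a = 8

Answer: 8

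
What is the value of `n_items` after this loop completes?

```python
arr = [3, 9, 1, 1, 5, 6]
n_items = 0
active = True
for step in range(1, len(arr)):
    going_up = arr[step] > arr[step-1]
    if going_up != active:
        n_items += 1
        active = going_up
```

Count direction changes in [3, 9, 1, 1, 5, 6]
`n_items` takes the values: 0 → 1 → 2

Answer: 2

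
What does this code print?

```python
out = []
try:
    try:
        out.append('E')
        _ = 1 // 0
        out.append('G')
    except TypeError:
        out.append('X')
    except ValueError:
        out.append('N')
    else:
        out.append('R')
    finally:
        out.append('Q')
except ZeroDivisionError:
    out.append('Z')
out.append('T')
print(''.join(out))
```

Execution trace: 'E' (try body) → 'Q' (finally) → 'Z' (outer except ZeroDivisionError) → 'T' (after the try/except). Output: EQZT

Answer: EQZT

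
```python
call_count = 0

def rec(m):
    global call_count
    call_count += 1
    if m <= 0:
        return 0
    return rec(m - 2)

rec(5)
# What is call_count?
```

Linear recursion stepping by 2: 4 calls from m=5 down to ≤0.

Answer: 4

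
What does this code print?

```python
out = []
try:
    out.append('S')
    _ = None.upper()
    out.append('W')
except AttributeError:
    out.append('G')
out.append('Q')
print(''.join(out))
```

Execution trace: 'S' (try body) → 'G' (except AttributeError) → 'Q' (after the try/except). Output: SGQ

Answer: SGQ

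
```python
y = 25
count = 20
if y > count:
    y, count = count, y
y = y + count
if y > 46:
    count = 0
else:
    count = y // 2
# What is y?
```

Trace:
`y = 25` → y = 25
`count = 20` → count = 20
`if y > count: ...` → y > count is True → y = 20; count = 25
`y = y + count` → y = 45
`if y > 46: ...` → y > 46 is False, take else branch → count = 22
So y = 45

Answer: 45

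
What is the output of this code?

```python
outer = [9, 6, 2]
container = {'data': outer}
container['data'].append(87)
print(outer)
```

Key concept: dict holds reference to list.
Step by step:
`outer = [9, 6, 2]` → outer = [9, 6, 2]
`container = {'data': outer}` → container = {'data': [9, 6, 2]}
`container['data'].append(87)` → outer = [9, 6, 2, 87]; container = {'data': [9, 6, 2, 87]}
`print(outer)` → prints [9, 6, 2, 87]

Answer: [9, 6, 2, 87]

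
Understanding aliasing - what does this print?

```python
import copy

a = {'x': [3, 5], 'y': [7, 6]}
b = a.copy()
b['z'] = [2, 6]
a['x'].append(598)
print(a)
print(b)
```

Key concept: shallow copy of dict with mutable values.
Step by step:
`a = {'x': [3, 5], 'y': [7, 6]}` → a = {'x': [3, 5], 'y': [7, 6]}
`b = a.copy()` → b = {'x': [3, 5], 'y': [7, 6]}
`b['z'] = [2, 6]` → b = {'x': [3, 5], 'y': [7, 6], 'z': [2, 6]}
`a['x'].append(598)` → a = {'x': [3, 5, 598], 'y': [7, 6]}; b = {'x': [3, 5, 598], 'y': [7, 6], 'z': [2, 6]}
`print(a)` → prints {'x': [3, 5, 598], 'y': [7, 6]}
`print(b)` → prints {'x': [3, 5, 598], 'y': [7, 6], 'z': [2, 6]}

Answer:
{'x': [3, 5, 598], 'y': [7, 6]}
{'x': [3, 5, 598], 'y': [7, 6], 'z': [2, 6]}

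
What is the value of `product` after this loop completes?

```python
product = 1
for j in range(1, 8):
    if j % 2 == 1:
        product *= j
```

Product of odd numbers 1 to 7
`product` takes the values: 1 → 3 → 15 → 105

Answer: 105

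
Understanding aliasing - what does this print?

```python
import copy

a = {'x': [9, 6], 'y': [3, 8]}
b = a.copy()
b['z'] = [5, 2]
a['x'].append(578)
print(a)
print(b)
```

Key concept: shallow copy of dict with mutable values.
Step by step:
`a = {'x': [9, 6], 'y': [3, 8]}` → a = {'x': [9, 6], 'y': [3, 8]}
`b = a.copy()` → b = {'x': [9, 6], 'y': [3, 8]}
`b['z'] = [5, 2]` → b = {'x': [9, 6], 'y': [3, 8], 'z': [5, 2]}
`a['x'].append(578)` → a = {'x': [9, 6, 578], 'y': [3, 8]}; b = {'x': [9, 6, 578], 'y': [3, 8], 'z': [5, 2]}
`print(a)` → prints {'x': [9, 6, 578], 'y': [3, 8]}
`print(b)` → prints {'x': [9, 6, 578], 'y': [3, 8], 'z': [5, 2]}

Answer:
{'x': [9, 6, 578], 'y': [3, 8]}
{'x': [9, 6, 578], 'y': [3, 8], 'z': [5, 2]}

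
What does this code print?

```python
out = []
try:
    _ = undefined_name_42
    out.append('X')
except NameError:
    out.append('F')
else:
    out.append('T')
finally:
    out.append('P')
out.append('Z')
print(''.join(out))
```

Execution trace: 'F' (except NameError) → 'P' (finally) → 'Z' (after the try/except). Output: FPZ

Answer: FPZ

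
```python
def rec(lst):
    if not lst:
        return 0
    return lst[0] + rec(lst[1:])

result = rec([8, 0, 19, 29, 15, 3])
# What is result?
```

8 + 0 + 19 + 29 + 15 + 3 + 0 = 74

Answer: 74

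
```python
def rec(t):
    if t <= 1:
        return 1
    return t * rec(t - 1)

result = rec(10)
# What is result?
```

rec(10) = 10 * 9 * 8 * 7 * 6 * 5 * 4 * 3 * 2 * 1 = 3628800

Answer: 3628800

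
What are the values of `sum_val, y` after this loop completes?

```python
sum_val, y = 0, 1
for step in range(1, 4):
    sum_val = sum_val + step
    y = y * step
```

Sum and factorial of 1 to 3
`sum_val, y` takes the values: (0, 1) → (1, 1) → (3, 1) → (3, 2) → (6, 2) → (6, 6)

Answer: 6, 6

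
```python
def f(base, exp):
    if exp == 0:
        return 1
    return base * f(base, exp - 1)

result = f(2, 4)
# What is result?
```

f(2, 4) = 2 * 2 * 2 * 2 = 16

Answer: 16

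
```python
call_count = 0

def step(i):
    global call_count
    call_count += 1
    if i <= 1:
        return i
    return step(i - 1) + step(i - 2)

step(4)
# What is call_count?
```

Calls(i) = 1 + Calls(i-1) + Calls(i-2); Calls(0)=Calls(1)=1. For i=4 this gives 9.

Answer: 9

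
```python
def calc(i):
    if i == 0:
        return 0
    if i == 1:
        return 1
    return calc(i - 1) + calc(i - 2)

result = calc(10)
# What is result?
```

Build up from base cases: calc(0)=0, calc(1)=1, calc(2)=1, calc(3)=2, calc(4)=3, calc(5)=5, calc(6)=8, ..., calc(10)=55

Answer: 55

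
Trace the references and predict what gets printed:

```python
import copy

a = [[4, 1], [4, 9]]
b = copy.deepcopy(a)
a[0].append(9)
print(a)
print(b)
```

Key concept: deep copy is fully independent.
Step by step:
`a = [[4, 1], [4, 9]]` → a = [[4, 1], [4, 9]]
`b = copy.deepcopy(a)` → b = [[4, 1], [4, 9]]
`a[0].append(9)` → a = [[4, 1, 9], [4, 9]]
`print(a)` → prints [[4, 1, 9], [4, 9]]
`print(b)` → prints [[4, 1], [4, 9]]

Answer:
[[4, 1, 9], [4, 9]]
[[4, 1], [4, 9]]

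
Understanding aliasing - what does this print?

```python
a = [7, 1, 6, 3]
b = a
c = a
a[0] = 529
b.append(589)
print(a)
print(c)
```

Key concept: multiple aliases.
Step by step:
`a = [7, 1, 6, 3]` → a = [7, 1, 6, 3]
`b = a` → b = [7, 1, 6, 3] (same object as a)
`c = a` → c = [7, 1, 6, 3] (same object as a, b)
`a[0] = 529` → a = [529, 1, 6, 3] (same object as b, c); b = [529, 1, 6, 3] (same object as a, c); c = [529, 1, 6, 3] (same object as a, b)
`b.append(589)` → a = [529, 1, 6, 3, 589] (same object as b, c); b = [529, 1, 6, 3, 589] (same object as a, c); c = [529, 1, 6, 3, 589] (same object as a, b)
`print(a)` → prints [529, 1, 6, 3, 589]
`print(c)` → prints [529, 1, 6, 3, 589]

Answer:
[529, 1, 6, 3, 589]
[529, 1, 6, 3, 589]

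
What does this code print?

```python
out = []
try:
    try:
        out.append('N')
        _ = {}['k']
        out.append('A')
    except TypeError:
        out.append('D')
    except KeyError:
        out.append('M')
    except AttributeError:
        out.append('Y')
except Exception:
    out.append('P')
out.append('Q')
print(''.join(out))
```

Execution trace: 'N' (inner try body) → 'M' (inner except KeyError) → 'Q' (after the try/except). Output: NMQ

Answer: NMQ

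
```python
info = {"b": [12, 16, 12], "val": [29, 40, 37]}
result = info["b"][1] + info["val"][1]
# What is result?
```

Trace:
`info = {"b": [12, 16, 12], "val": [29, 40, 37]}` → info = {'b': [12, 16, 12], 'val': [29, 40, 37]}
`result = info["b"][1] + info["val"][1]` → result = 56
So result = 56

Answer: 56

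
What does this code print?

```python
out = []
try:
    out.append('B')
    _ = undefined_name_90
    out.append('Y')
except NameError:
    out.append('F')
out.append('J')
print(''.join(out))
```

Execution trace: 'B' (try body) → 'F' (except NameError) → 'J' (after the try/except). Output: BFJ

Answer: BFJ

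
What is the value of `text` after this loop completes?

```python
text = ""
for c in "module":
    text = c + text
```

Reverse 'module'
`text` takes the values: "" → "m" → "om" → "dom" → "udom" → "ludom" → "eludom"

Answer: "eludom"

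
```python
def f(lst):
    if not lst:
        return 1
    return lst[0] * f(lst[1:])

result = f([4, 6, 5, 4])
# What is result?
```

Product over [4, 6, 5, 4] = 4 * 6 * 5 * 4 = 480

Answer: 480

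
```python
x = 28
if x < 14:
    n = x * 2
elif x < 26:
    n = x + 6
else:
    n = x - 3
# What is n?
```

Trace:
`x = 28` → x = 28
`if x < 14: ...` → x < 14 is False, x < 26 is False, take else branch → n = 25
So n = 25

Answer: 25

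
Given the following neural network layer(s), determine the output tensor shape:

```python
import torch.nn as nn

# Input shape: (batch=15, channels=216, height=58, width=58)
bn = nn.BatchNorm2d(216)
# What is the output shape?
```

Input: (15, 216, 58, 58) -> Output: (15, 216, 58, 58)

Answer: (15, 216, 58, 58)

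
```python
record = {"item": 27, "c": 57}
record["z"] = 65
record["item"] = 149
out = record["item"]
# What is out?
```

Trace:
`record = {"item": 27, "c": 57}` → record = {'item': 27, 'c': 57}
`record["z"] = 65` → record = {'item': 27, 'c': 57, 'z': 65}
`record["item"] = 149` → record = {'item': 149, 'c': 57, 'z': 65}
`out = record["item"]` → out = 149
So out = 149

Answer: 149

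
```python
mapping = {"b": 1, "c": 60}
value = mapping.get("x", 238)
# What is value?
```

Trace:
`mapping = {"b": 1, "c": 60}` → mapping = {'b': 1, 'c': 60}
`value = mapping.get("x", 238)` → value = 238
So value = 238

Answer: 238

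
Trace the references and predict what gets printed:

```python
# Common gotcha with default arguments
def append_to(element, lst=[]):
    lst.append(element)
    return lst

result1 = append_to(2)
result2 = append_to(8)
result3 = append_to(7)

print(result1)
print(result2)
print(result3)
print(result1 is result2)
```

Key concept: mutable default argument gotcha.
Step by step:
`result1 = append_to(2)` → result1 = [2]
`result2 = append_to(8)` → result1 = [2, 8] (same object as result2); result2 = [2, 8] (same object as result1)
`result3 = append_to(7)` → result1 = [2, 8, 7] (same object as result2, result3); result2 = [2, 8, 7] (same object as result1, result3); result3 = [2, 8, 7] (same object as result1, result2)
`print(result1)` → prints [2, 8, 7]
`print(result2)` → prints [2, 8, 7]
`print(result3)` → prints [2, 8, 7]
`print(result1 is result2)` → prints True

Answer:
[2, 8, 7]
[2, 8, 7]
[2, 8, 7]
True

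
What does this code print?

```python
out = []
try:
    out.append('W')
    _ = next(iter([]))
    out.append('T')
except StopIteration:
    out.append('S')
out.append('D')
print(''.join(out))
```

Execution trace: 'W' (try body) → 'S' (except StopIteration) → 'D' (after the try/except). Output: WSD

Answer: WSD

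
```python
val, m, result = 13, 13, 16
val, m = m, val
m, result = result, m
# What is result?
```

Trace:
`val, m, result = 13, 13, 16` → val = 13; m = 13; result = 16
`val, m = m, val` → val = 13; m = 13
`m, result = result, m` → m = 16; result = 13
So result = 13

Answer: 13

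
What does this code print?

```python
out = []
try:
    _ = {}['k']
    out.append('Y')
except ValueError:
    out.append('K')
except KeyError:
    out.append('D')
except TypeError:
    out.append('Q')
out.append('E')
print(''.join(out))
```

Execution trace: 'D' (except KeyError) → 'E' (after the try/except). Output: DE

Answer: DE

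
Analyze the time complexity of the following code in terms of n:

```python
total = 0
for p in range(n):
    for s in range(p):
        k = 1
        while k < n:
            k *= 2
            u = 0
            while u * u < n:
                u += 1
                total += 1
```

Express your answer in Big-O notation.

Each loop level contributes: n × n × log n × √n. Multiplying the contributions gives O(n^2√n log n).

Answer: O(n^2√n log n)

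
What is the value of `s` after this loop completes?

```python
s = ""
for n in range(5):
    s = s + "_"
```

Repeat '_' 5 times
`s` takes the values: "" → "_" → "__" → "___" → "____" → "_____"

Answer: "_____"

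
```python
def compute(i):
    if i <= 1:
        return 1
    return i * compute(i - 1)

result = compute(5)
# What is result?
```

compute(5) = 5 * 4 * 3 * 2 * 1 = 120

Answer: 120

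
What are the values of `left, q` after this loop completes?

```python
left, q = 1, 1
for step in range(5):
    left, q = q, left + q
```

Fibonacci: after 5 iterations
`left, q` takes the values: (1, 1) → (1, 2) → (2, 3) → (3, 5) → (5, 8) → (8, 13)

Answer: 8, 13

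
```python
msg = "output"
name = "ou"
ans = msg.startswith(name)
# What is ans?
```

Trace:
`msg = "output"` → msg = 'output'
`name = "ou"` → name = 'ou'
`ans = msg.startswith(name)` → ans = True
So ans = True

Answer: True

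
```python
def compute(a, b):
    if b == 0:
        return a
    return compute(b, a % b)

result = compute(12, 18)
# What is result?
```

compute(12, 18) -> compute(18, 12) -> compute(12, 6) -> compute(6, 0) -> 6

Answer: 6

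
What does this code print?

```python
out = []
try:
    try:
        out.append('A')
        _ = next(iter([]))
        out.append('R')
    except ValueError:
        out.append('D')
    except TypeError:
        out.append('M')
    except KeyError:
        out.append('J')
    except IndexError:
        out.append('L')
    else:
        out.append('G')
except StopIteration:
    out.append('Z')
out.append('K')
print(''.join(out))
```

Execution trace: 'A' (try body) → 'Z' (outer except StopIteration) → 'K' (after the try/except). Output: AZK

Answer: AZK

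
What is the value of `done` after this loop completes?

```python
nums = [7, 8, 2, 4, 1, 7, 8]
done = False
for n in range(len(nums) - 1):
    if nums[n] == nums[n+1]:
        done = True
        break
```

Check consecutive duplicates in [7, 8, 2, 4, 1, 7, 8]
`done` takes the values: False

Answer: False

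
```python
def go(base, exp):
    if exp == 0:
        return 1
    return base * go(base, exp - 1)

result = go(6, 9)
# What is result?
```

go(6, 9) = 6 * 6 * 6 * 6 * 6 * 6 * 6 * 6 * 6 = 10077696

Answer: 10077696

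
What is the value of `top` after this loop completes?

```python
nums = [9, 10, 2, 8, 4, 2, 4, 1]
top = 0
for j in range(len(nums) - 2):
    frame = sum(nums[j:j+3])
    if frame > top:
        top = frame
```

Max sum of 3-element window in [9, 10, 2, 8, 4, 2, 4, 1]
`top` takes the values: 0 → 21

Answer: 21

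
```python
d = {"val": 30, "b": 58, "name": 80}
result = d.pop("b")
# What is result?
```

Trace:
`d = {"val": 30, "b": 58, "name": 80}` → d = {'val': 30, 'b': 58, 'name': 80}
`result = d.pop("b")` → d = {'val': 30, 'name': 80}; result = 58
So result = 58

Answer: 58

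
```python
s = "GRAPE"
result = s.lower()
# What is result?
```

Trace:
`s = "GRAPE"` → s = 'GRAPE'
`result = s.lower()` → result = 'grape'
So result = 'grape'

Answer: 'grape'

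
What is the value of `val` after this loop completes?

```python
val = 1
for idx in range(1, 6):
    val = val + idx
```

Start at 1, add 1 through 5
`val` takes the values: 1 → 2 → 4 → 7 → 11 → 16

Answer: 16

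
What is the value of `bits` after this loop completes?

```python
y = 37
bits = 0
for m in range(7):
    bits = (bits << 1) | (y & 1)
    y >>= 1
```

Reverse lowest 7 bits of 37
`bits` takes the values: 0 → 1 → 2 → 5 → 10 → 20 → 41 → 82

Answer: 82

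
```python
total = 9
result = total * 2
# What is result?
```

Trace:
`total = 9` → total = 9
`result = total * 2` → result = 18
So result = 18

Answer: 18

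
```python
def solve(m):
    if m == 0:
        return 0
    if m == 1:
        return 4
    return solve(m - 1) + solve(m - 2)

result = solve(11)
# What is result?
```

Build up from base cases: solve(0)=0, solve(1)=4, solve(2)=4, solve(3)=8, solve(4)=12, solve(5)=20, solve(6)=32, ..., solve(11)=356

Answer: 356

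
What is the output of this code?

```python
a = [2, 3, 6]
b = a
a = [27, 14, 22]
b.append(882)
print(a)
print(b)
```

Key concept: rebinding vs mutation: a is rebound to a new list, b still points at the original.
Step by step:
`a = [2, 3, 6]` → a = [2, 3, 6]
`b = a` → b = [2, 3, 6] (same object as a)
`a = [27, 14, 22]` → a = [27, 14, 22]
`b.append(882)` → b = [2, 3, 6, 882]
`print(a)` → prints [27, 14, 22]
`print(b)` → prints [2, 3, 6, 882]

Answer:
[27, 14, 22]
[2, 3, 6, 882]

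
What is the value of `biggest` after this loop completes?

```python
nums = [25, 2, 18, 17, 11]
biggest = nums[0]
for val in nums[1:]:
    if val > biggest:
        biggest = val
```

Maximum of [25, 2, 18, 17, 11]
`biggest` takes the values: 25

Answer: 25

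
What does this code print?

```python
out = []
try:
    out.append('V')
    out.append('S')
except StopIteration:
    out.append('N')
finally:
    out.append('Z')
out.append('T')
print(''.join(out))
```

Execution trace: 'V' (try body) → 'S' (try body, no exception) → 'Z' (finally) → 'T' (after the try/except). Output: VSZT

Answer: VSZT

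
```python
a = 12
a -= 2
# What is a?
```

Trace:
`a = 12` → a = 12
`a -= 2` → a = 10
So a = 10

Answer: 10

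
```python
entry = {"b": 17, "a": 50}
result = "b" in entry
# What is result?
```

Trace:
`entry = {"b": 17, "a": 50}` → entry = {'b': 17, 'a': 50}
`result = "b" in entry` → result = True
So result = True

Answer: True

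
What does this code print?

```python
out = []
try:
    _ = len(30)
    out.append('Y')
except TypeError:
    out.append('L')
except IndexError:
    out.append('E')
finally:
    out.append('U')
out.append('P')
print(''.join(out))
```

Execution trace: 'L' (except TypeError) → 'U' (finally) → 'P' (after the try/except). Output: LUP

Answer: LUP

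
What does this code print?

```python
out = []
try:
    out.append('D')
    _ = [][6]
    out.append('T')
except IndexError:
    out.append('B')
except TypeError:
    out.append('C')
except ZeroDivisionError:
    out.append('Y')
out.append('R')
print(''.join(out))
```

Execution trace: 'D' (try body) → 'B' (except IndexError) → 'R' (after the try/except). Output: DBR

Answer: DBR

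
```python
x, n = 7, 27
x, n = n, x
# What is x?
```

Trace:
`x, n = 7, 27` → x = 7; n = 27
`x, n = n, x` → x = 27; n = 7
So x = 27

Answer: 27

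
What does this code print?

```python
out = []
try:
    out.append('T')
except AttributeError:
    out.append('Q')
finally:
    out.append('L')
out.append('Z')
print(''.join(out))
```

Execution trace: 'T' (try body, no exception) → 'L' (finally) → 'Z' (after the try/except). Output: TLZ

Answer: TLZ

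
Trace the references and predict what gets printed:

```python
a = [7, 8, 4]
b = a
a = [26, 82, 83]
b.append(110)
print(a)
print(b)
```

Key concept: rebinding vs mutation: a is rebound to a new list, b still points at the original.
Step by step:
`a = [7, 8, 4]` → a = [7, 8, 4]
`b = a` → b = [7, 8, 4] (same object as a)
`a = [26, 82, 83]` → a = [26, 82, 83]
`b.append(110)` → b = [7, 8, 4, 110]
`print(a)` → prints [26, 82, 83]
`print(b)` → prints [7, 8, 4, 110]

Answer:
[26, 82, 83]
[7, 8, 4, 110]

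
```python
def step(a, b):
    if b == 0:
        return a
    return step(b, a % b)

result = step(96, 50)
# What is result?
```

step(96, 50) -> step(50, 46) -> step(46, 4) -> step(4, 2) -> step(2, 0) -> 2

Answer: 2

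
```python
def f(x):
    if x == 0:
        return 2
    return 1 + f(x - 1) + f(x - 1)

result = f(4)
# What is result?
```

f(x) = 1 + 2·f(x-1), f(0)=2. Closed form: (2+1)·2^4 - 1 = 47.

Answer: 47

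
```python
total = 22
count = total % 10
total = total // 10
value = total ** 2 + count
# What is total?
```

Trace:
`total = 22` → total = 22
`count = total % 10` → count = 2
`total = total // 10` → total = 2
`value = total ** 2 + count` → value = 6
So total = 2

Answer: 2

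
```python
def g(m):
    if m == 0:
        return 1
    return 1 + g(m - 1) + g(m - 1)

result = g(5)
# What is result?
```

g(m) = 1 + 2·g(m-1), g(0)=1. Closed form: (1+1)·2^5 - 1 = 63.

Answer: 63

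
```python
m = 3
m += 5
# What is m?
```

Trace:
`m = 3` → m = 3
`m += 5` → m = 8
So m = 8

Answer: 8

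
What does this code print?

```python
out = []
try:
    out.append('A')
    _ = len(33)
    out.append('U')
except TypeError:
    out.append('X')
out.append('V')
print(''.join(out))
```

Execution trace: 'A' (try body) → 'X' (except TypeError) → 'V' (after the try/except). Output: AXV

Answer: AXV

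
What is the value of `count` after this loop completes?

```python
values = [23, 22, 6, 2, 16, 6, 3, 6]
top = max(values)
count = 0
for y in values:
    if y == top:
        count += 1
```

Count of max value 23 in [23, 22, 6, 2, 16, 6, 3, 6]
`count` takes the values: 0 → 1

Answer: 1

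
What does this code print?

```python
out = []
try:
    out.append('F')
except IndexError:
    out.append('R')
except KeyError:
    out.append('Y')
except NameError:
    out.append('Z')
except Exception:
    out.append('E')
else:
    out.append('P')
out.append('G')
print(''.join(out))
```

Execution trace: 'F' (try body, no exception) → 'P' (else) → 'G' (after the try/except). Output: FPG

Answer: FPG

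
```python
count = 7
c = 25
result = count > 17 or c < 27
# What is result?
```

Trace:
`count = 7` → count = 7
`c = 25` → c = 25
`result = count > 17 or c < 27` → result = True
So result = True

Answer: True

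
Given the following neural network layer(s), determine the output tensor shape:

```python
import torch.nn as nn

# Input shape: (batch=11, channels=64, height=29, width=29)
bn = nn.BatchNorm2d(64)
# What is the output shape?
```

Input: (11, 64, 29, 29) -> Output: (11, 64, 29, 29)

Answer: (11, 64, 29, 29)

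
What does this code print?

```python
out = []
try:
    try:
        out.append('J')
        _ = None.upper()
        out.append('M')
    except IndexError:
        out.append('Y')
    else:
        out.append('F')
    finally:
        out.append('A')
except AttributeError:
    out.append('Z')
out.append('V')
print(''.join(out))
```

Execution trace: 'J' (try body) → 'A' (finally) → 'Z' (outer except AttributeError) → 'V' (after the try/except). Output: JAZV

Answer: JAZV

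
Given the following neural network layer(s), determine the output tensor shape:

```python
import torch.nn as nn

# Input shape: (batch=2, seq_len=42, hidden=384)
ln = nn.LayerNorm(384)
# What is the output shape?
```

Input: (2, 42, 384) -> Output: (2, 42, 384)

Answer: (2, 42, 384)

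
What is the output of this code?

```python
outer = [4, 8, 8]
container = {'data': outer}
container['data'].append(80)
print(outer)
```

Key concept: dict holds reference to list.
Step by step:
`outer = [4, 8, 8]` → outer = [4, 8, 8]
`container = {'data': outer}` → container = {'data': [4, 8, 8]}
`container['data'].append(80)` → outer = [4, 8, 8, 80]; container = {'data': [4, 8, 8, 80]}
`print(outer)` → prints [4, 8, 8, 80]

Answer: [4, 8, 8, 80]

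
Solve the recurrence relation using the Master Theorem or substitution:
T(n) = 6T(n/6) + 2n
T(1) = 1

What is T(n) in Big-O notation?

By Master Theorem: a=6, b=6, f(n)=2n. Since log_6(6) = 1 and f(n) = Θ(n^1), Case 2 applies. T(n) = O(n log n).

Answer: O(n log n)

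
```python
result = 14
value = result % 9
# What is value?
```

Trace:
`result = 14` → result = 14
`value = result % 9` → value = 5
So value = 5

Answer: 5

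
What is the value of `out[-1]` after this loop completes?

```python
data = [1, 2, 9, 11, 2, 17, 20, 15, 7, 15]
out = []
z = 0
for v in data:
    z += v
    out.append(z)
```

Cumulative sum ends at 99
`out` takes the values: [] → [1] → [1, 3] → [1, 3, 12] → [1, 3, 12, 23] → [1, 3, 12, 23, 25] → [1, 3, 12, 23, 25, 42] → [1, 3, 12, 23, 25, 42, 62] → [1, 3, 12, 23, 25, 42, 62, 77] → [1, 3, 12, 23, 25, 42, 62, 77, 84] → [1, 3, 12, 23, 25, 42, 62, 77, 84, 99]
So `out[-1]` = 99

Answer: 99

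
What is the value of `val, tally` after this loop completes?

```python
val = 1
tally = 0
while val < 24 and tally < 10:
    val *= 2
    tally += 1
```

Double until >= 24 or 10 iterations
`val, tally` takes the values: (1, 0) → (2, 0) → (2, 1) → (4, 1) → (4, 2) → (8, 2) → (8, 3) → (16, 3) → (16, 4) → (32, 4) → (32, 5)

Answer: 32, 5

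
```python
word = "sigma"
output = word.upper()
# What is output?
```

Trace:
`word = "sigma"` → word = 'sigma'
`output = word.upper()` → output = 'SIGMA'
So output = 'SIGMA'

Answer: 'SIGMA'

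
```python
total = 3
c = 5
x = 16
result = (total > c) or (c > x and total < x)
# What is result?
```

Trace:
`total = 3` → total = 3
`c = 5` → c = 5
`x = 16` → x = 16
`result = (total > c) or (c > x and total < x)` → result = False
So result = False

Answer: False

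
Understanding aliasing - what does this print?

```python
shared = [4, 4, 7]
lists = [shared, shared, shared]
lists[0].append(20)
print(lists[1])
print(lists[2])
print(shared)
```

Key concept: list of same reference.
Step by step:
`shared = [4, 4, 7]` → shared = [4, 4, 7]
`lists = [shared, shared, shared]` → lists = [[4, 4, 7], [4, 4, 7], [4, 4, 7]]
`lists[0].append(20)` → shared = [4, 4, 7, 20]; lists = [[4, 4, 7, 20], [4, 4, 7, 20], [4, 4, 7, 20]]
`print(lists[1])` → prints [4, 4, 7, 20]
`print(lists[2])` → prints [4, 4, 7, 20]
`print(shared)` → prints [4, 4, 7, 20]

Answer:
[4, 4, 7, 20]
[4, 4, 7, 20]
[4, 4, 7, 20]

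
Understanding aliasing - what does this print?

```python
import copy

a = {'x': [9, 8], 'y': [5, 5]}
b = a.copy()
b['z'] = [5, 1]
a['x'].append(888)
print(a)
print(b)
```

Key concept: shallow copy of dict with mutable values.
Step by step:
`a = {'x': [9, 8], 'y': [5, 5]}` → a = {'x': [9, 8], 'y': [5, 5]}
`b = a.copy()` → b = {'x': [9, 8], 'y': [5, 5]}
`b['z'] = [5, 1]` → b = {'x': [9, 8], 'y': [5, 5], 'z': [5, 1]}
`a['x'].append(888)` → a = {'x': [9, 8, 888], 'y': [5, 5]}; b = {'x': [9, 8, 888], 'y': [5, 5], 'z': [5, 1]}
`print(a)` → prints {'x': [9, 8, 888], 'y': [5, 5]}
`print(b)` → prints {'x': [9, 8, 888], 'y': [5, 5], 'z': [5, 1]}

Answer:
{'x': [9, 8, 888], 'y': [5, 5]}
{'x': [9, 8, 888], 'y': [5, 5], 'z': [5, 1]}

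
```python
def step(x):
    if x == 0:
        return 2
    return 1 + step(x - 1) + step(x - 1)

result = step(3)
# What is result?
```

step(x) = 1 + 2·step(x-1), step(0)=2. Closed form: (2+1)·2^3 - 1 = 23.

Answer: 23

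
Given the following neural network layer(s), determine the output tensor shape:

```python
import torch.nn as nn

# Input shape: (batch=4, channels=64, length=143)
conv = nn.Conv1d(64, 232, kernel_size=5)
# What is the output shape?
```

Input: (4, 64, 143) -> Output: (4, 232, 139)

Answer: (4, 232, 139)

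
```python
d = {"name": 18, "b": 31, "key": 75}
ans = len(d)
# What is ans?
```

Trace:
`d = {"name": 18, "b": 31, "key": 75}` → d = {'name': 18, 'b': 31, 'key': 75}
`ans = len(d)` → ans = 3
So ans = 3

Answer: 3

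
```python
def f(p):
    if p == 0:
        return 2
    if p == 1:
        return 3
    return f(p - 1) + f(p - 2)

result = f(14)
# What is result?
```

Build up from base cases: f(0)=2, f(1)=3, f(2)=5, f(3)=8, f(4)=13, f(5)=21, f(6)=34, ..., f(14)=1597

Answer: 1597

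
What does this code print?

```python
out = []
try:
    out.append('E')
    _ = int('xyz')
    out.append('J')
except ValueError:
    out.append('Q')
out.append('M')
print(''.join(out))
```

Execution trace: 'E' (try body) → 'Q' (except ValueError) → 'M' (after the try/except). Output: EQM

Answer: EQM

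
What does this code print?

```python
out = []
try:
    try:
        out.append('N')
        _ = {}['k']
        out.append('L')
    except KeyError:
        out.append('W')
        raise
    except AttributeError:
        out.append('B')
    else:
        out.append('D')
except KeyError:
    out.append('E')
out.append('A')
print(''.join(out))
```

Execution trace: 'N' (inner try body) → 'W' (inner except KeyError) → 'E' (outer except KeyError) → 'A' (after the try/except). Output: NWEA

Answer: NWEA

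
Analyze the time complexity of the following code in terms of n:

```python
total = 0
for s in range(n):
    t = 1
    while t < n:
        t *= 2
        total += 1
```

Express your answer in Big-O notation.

Each loop level contributes: n × log n. Multiplying the contributions gives O(n log n).

Answer: O(n log n)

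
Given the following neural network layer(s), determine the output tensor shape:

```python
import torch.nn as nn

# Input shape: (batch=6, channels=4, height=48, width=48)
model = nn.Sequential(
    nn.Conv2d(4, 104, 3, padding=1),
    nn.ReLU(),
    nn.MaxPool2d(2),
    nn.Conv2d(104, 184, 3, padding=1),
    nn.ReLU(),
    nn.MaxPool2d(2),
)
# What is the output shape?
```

Input: (6, 4, 48, 48) -> after first Conv2d: (6, 104, 48, 48) -> after first MaxPool2d: (6, 104, 24, 24) -> after second Conv2d: (6, 184, 24, 24) -> Output: (6, 184, 12, 12)

Answer: (6, 184, 12, 12)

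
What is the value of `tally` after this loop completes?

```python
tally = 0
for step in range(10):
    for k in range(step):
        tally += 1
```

Triangle number: 0+1+2+...+9
`tally` takes the values: 0 → 1 → 2 → 3 → 4 → 5 → 6 → 7 → 8 → 9 → 10 → 11 → 12 → 13 → 14 → 15 → 16 → 17 → 18 → 19 → 20 → 21 → 22 → 23 → 24 → 25 → 26 → 27 → 28 → 29 → … → 41 → 42 → 43 → 44 → 45

Answer: 45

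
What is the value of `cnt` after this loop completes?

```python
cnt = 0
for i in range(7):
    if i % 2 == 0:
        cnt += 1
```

Count numbers divisible by 2 in range(7)
`cnt` takes the values: 0 → 1 → 2 → 3 → 4

Answer: 4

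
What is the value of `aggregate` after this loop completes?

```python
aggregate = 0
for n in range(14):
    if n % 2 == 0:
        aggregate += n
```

Sum of even numbers 0 to 13
`aggregate` takes the values: 0 → 2 → 6 → 12 → 20 → 30 → 42

Answer: 42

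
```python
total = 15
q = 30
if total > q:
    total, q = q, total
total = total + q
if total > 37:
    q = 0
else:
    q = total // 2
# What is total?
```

Trace:
`total = 15` → total = 15
`q = 30` → q = 30
`if total > q: ...` → total > q is False → no variable changes
`total = total + q` → total = 45
`if total > 37: ...` → total > 37 is True → q = 0
So total = 45

Answer: 45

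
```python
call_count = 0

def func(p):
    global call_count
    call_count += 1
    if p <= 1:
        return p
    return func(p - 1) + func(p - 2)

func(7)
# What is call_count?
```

Calls(p) = 1 + Calls(p-1) + Calls(p-2); Calls(0)=Calls(1)=1. For p=7 this gives 41.

Answer: 41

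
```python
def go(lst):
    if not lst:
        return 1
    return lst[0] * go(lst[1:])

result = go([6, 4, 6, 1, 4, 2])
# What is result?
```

Product over [6, 4, 6, 1, 4, 2] = 6 * 4 * 6 * 1 * 4 * 2 = 1152

Answer: 1152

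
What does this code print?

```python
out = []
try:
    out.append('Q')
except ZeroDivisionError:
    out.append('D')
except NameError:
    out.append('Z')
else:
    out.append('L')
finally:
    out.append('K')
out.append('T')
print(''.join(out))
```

Execution trace: 'Q' (try body, no exception) → 'L' (else) → 'K' (finally) → 'T' (after the try/except). Output: QLKT

Answer: QLKT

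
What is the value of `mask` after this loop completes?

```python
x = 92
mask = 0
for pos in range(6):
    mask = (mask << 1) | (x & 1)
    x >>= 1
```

Reverse lowest 6 bits of 92
`mask` takes the values: 0 → 1 → 3 → 7 → 14

Answer: 14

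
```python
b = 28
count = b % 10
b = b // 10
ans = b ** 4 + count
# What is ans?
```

Trace:
`b = 28` → b = 28
`count = b % 10` → count = 8
`b = b // 10` → b = 2
`ans = b ** 4 + count` → ans = 24
So ans = 24

Answer: 24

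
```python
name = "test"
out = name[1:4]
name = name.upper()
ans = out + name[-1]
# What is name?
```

Trace:
`name = "test"` → name = 'test'
`out = name[1:4]` → out = 'est'
`name = name.upper()` → name = 'TEST'
`ans = out + name[-1]` → ans = 'estT'
So name = 'TEST'

Answer: 'TEST'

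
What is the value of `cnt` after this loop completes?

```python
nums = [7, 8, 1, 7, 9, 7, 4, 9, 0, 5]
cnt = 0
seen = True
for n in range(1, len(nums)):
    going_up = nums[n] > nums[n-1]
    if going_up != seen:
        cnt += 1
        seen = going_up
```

Count direction changes in [7, 8, 1, 7, 9, 7, 4, 9, 0, 5]
`cnt` takes the values: 0 → 1 → 2 → 3 → 4 → 5 → 6

Answer: 6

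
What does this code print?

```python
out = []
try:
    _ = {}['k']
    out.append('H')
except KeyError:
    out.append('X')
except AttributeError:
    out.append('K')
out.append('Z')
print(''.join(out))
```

Execution trace: 'X' (except KeyError) → 'Z' (after the try/except). Output: XZ

Answer: XZ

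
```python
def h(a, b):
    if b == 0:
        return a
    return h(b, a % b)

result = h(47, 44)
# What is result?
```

h(47, 44) -> h(44, 3) -> h(3, 2) -> h(2, 1) -> h(1, 0) -> 1

Answer: 1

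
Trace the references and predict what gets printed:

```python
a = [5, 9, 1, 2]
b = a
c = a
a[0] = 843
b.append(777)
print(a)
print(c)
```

Key concept: multiple aliases.
Step by step:
`a = [5, 9, 1, 2]` → a = [5, 9, 1, 2]
`b = a` → b = [5, 9, 1, 2] (same object as a)
`c = a` → c = [5, 9, 1, 2] (same object as a, b)
`a[0] = 843` → a = [843, 9, 1, 2] (same object as b, c); b = [843, 9, 1, 2] (same object as a, c); c = [843, 9, 1, 2] (same object as a, b)
`b.append(777)` → a = [843, 9, 1, 2, 777] (same object as b, c); b = [843, 9, 1, 2, 777] (same object as a, c); c = [843, 9, 1, 2, 777] (same object as a, b)
`print(a)` → prints [843, 9, 1, 2, 777]
`print(c)` → prints [843, 9, 1, 2, 777]

Answer:
[843, 9, 1, 2, 777]
[843, 9, 1, 2, 777]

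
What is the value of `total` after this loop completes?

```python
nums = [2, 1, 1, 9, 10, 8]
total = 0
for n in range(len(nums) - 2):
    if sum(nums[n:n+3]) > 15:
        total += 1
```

Count windows with sum > 15
`total` takes the values: 0 → 1 → 2

Answer: 2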